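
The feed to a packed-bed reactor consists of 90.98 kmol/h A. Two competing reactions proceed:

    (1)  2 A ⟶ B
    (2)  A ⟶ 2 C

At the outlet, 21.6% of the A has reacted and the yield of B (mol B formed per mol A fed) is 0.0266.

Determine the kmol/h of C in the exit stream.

Yield of B: 1ξ₁ / 90.98 = 0.0266 → ξ₁ = 2.42 kmol/h.
Conversion of A: 2ξ₁ + 1ξ₂ = 0.216 × 90.98 = 19.65 → ξ₂ = 14.81 kmol/h.
Outlet amounts (n = n₀ + Σ ν·ξ):
  A: 90.98 − 2(2.42) − 1(14.81) = 71.33
  B: 0 + 1(2.42) = 2.42
  C: 0 + 2(14.81) = 29.62

29.6 kmol/h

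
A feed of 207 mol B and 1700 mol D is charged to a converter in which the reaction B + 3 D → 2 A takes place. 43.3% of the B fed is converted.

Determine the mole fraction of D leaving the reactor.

B reacted = 0.433 × 207 = 89.63 mol; ν_B = −1, so ξ = 89.63/1 = 89.63 mol.
Outlet amounts (n = n₀ + ν ξ):
  B: 207 − 1(89.63) = 117.4
  D: 1700 − 3(89.63) = 1431
  A: 0 + 2(89.63) = 179.3
Total out = 1728 mol; y_D = 1431 / 1728 = 0.8283.

0.828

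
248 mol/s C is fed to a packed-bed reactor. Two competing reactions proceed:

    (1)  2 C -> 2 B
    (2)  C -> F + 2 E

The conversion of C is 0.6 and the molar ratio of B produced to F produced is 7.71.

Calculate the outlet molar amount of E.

34.2 mol/s

Conversion of C: C consumed = 0.6 × 248 = 148.8 mol/s = 2ξ₁ + 1ξ₂.
Selectivity: 2ξ₁ / (1ξ₂) = 7.71 → ξ₁ = 3.855 ξ₂.
Substitute: (2·3.855 + 1) ξ₂ = 148.8 → ξ₂ = 17.08 mol/s, ξ₁ = 65.86 mol/s.
Outlet amounts (n = n₀ + Σ ν·ξ):
  C: 248 − 2(65.86) − 1(17.08) = 99.2
  B: 0 + 2(65.86) = 131.7
  F: 0 + 1(17.08) = 17.08
  E: 0 + 2(17.08) = 34.17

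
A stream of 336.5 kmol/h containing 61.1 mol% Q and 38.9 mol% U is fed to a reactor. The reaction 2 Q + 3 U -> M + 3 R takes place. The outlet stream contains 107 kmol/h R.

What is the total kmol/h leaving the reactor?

For R: n = n₀ + 3ξ → 107 = 0 + 3ξ, giving ξ = 35.67 kmol/h.
Outlet amounts (n = n₀ + ν ξ):
  Q: 205.6 − 2(35.67) = 134.3
  U: 130.9 − 3(35.67) = 23.9
  M: 0 + 1(35.67) = 35.67
  R: 0 + 3(35.67) = 107
Total out = 134.3 + 23.9 + 35.67 + 107 = 300.8 kmol/h.

301 kmol/h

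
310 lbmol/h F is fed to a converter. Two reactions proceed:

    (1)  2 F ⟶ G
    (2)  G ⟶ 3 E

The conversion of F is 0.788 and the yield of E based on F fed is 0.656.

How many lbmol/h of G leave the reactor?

Conversion of F: F consumed = 2ξ₁ = 0.788 × 310 → ξ₁ = 122.1 lbmol/h.
Yield of E: 3ξ₂ / 310 = 0.656 → ξ₂ = 67.79 lbmol/h.
Outlet amounts (n = n₀ + Σ ν·ξ):
  F: 310 − 2(122.1) = 65.72
  G: 0 + 1(122.1) − 1(67.79) = 54.35
  E: 0 + 3(67.79) = 203.4

54.4 lbmol/h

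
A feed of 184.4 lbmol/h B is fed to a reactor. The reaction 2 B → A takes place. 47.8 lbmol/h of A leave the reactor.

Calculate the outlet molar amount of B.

For A: n = n₀ + 1ξ → 47.8 = 0 + 1ξ, giving ξ = 47.8 lbmol/h.
Outlet amounts (n = n₀ + ν ξ):
  B: 184.4 − 2(47.8) = 88.8
  A: 0 + 1(47.8) = 47.8

88.8 lbmol/h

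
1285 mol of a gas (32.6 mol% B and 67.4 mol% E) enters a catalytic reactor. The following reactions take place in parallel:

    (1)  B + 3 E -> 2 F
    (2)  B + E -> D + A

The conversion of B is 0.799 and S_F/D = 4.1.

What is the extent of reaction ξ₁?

ξ₁ = 225 mol

Conversion of B: B consumed = 0.799 × 418.9 = 334.7 mol = 1ξ₁ + 1ξ₂.
Selectivity: 2ξ₁ / (1ξ₂) = 4.1 → ξ₁ = 2.05 ξ₂.
Substitute: (1·2.05 + 1) ξ₂ = 334.7 → ξ₂ = 109.7 mol, ξ₁ = 225 mol.
Outlet amounts (n = n₀ + Σ ν·ξ):
  B: 418.9 − 1(225) − 1(109.7) = 84.2
  E: 866.1 − 3(225) − 1(109.7) = 81.44
  F: 0 + 2(225) = 449.9
  D: 0 + 1(109.7) = 109.7
  A: 0 + 1(109.7) = 109.7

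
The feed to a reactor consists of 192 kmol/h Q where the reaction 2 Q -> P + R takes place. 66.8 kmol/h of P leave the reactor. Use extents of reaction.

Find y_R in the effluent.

For P: n = n₀ + 1ξ → 66.8 = 0 + 1ξ, giving ξ = 66.8 kmol/h.
Outlet amounts (n = n₀ + ν ξ):
  Q: 192 − 2(66.8) = 58.4
  P: 0 + 1(66.8) = 66.8
  R: 0 + 1(66.8) = 66.8
Total out = 192 kmol/h; y_R = 66.8 / 192 = 0.3479.

0.348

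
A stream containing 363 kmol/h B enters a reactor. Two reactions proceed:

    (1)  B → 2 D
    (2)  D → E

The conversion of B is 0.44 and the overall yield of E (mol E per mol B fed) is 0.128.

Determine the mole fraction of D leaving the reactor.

0.522

Conversion of B: B consumed = 1ξ₁ = 0.44 × 363 → ξ₁ = 159.7 kmol/h.
Yield of E: 1ξ₂ / 363 = 0.128 → ξ₂ = 46.46 kmol/h.
Outlet amounts (n = n₀ + Σ ν·ξ):
  B: 363 − 1(159.7) = 203.3
  D: 0 + 2(159.7) − 1(46.46) = 273
  E: 0 + 1(46.46) = 46.46
Total out = 522.7 kmol/h; y_D = 273 / 522.7 = 0.5222.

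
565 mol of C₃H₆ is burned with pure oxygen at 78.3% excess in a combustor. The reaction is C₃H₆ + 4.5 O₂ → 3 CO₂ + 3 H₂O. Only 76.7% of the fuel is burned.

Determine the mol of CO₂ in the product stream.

Stoichiometric O₂ = 4.5 × 565 = 2542 mol; O₂ fed = 2542 × 1.783 = 4533 mol.
Fuel reacted = 0.767 × 565 → ξ = 433.4 mol.
Outlet (n = n₀ + ν ξ):
  C₃H₆: 565 − 1(433.4) = 131.6
  O₂: 4533 − 4.5(433.4) = 2583
  CO₂: 0 + 3(433.4) = 1300
  H₂O: 0 + 3(433.4) = 1300

1300 mol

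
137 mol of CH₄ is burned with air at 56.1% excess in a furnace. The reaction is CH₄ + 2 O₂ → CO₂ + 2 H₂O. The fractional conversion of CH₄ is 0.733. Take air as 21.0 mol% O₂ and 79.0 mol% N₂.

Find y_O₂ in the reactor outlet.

0.104

Stoichiometric O₂ = 2 × 137 = 274 mol; O₂ fed = 274 × 1.561 = 427.7 mol.
N₂ fed = 427.7 × 79/21 = 1609 mol.
Fuel reacted = 0.733 × 137 → ξ = 100.4 mol.
Outlet (n = n₀ + ν ξ):
  CH₄: 137 − 1(100.4) = 36.58
  O₂: 427.7 − 2(100.4) = 226.9
  N₂: 1609 (inert)
  CO₂: 0 + 1(100.4) = 100.4
  H₂O: 0 + 2(100.4) = 200.8
Total out = 2174 mol; y_O₂ = 226.9 / 2174 = 0.1044.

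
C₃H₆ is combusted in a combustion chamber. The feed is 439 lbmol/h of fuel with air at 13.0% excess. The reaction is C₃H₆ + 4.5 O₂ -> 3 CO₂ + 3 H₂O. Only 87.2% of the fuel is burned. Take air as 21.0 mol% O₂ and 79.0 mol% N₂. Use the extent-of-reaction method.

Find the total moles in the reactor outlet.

Stoichiometric O₂ = 4.5 × 439 = 1976 lbmol/h; O₂ fed = 1976 × 1.130 = 2232 lbmol/h.
N₂ fed = 2232 × 79/21 = 8398 lbmol/h.
Fuel reacted = 0.872 × 439 → ξ = 382.8 lbmol/h.
Outlet (n = n₀ + ν ξ):
  C₃H₆: 439 − 1(382.8) = 56.19
  O₂: 2232 − 4.5(382.8) = 509.7
  N₂: 8398 (inert)
  CO₂: 0 + 3(382.8) = 1148
  H₂O: 0 + 3(382.8) = 1148
Total out = 56.19 + 509.7 + 8398 + 1148 + 1148 = 11260 lbmol/h.

11300 lbmol/h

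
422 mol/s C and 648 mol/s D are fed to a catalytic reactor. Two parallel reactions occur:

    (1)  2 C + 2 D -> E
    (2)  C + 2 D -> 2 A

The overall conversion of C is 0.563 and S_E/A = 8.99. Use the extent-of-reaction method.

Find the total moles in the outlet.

Conversion of C: C consumed = 0.563 × 422 = 237.6 mol/s = 2ξ₁ + 1ξ₂.
Selectivity: 1ξ₁ / (2ξ₂) = 8.99 → ξ₁ = 17.98 ξ₂.
Substitute: (2·17.98 + 1) ξ₂ = 237.6 → ξ₂ = 6.428 mol/s, ξ₁ = 115.6 mol/s.
Outlet amounts (n = n₀ + Σ ν·ξ):
  C: 422 − 2(115.6) − 1(6.428) = 184.4
  D: 648 − 2(115.6) − 2(6.428) = 404
  E: 0 + 1(115.6) = 115.6
  A: 0 + 2(6.428) = 12.86
Total out = 184.4 + 404 + 115.6 + 12.86 = 716.8 mol/s.

717 mol/s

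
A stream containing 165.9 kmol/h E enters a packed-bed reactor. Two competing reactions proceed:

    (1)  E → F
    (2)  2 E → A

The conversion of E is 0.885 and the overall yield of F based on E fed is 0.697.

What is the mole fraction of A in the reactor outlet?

0.104

Yield of F: 1ξ₁ / 165.9 = 0.697 → ξ₁ = 115.6 kmol/h.
Conversion of E: 1ξ₁ + 2ξ₂ = 0.885 × 165.9 = 146.8 → ξ₂ = 15.59 kmol/h.
Outlet amounts (n = n₀ + Σ ν·ξ):
  E: 165.9 − 1(115.6) − 2(15.59) = 19.08
  F: 0 + 1(115.6) = 115.6
  A: 0 + 1(15.59) = 15.59
Total out = 150.3 kmol/h; y_A = 15.59 / 150.3 = 0.1038.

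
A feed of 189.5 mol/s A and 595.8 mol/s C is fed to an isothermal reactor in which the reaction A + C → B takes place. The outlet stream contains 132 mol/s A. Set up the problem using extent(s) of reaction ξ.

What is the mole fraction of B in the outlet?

0.079

For A: n = n₀ − 1ξ → 132 = 189.5 − 1ξ, giving ξ = 57.5 mol/s.
Outlet amounts (n = n₀ + ν ξ):
  A: 189.5 − 1(57.5) = 132
  C: 595.8 − 1(57.5) = 538.3
  B: 0 + 1(57.5) = 57.5
Total out = 727.8 mol/s; y_B = 57.5 / 727.8 = 0.07901.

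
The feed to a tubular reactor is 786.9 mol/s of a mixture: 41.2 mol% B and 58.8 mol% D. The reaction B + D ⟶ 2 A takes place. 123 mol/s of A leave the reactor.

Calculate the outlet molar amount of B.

For A: n = n₀ + 2ξ → 123 = 0 + 2ξ, giving ξ = 61.5 mol/s.
Outlet amounts (n = n₀ + ν ξ):
  B: 324.2 − 1(61.5) = 262.7
  D: 462.7 − 1(61.5) = 401.2
  A: 0 + 2(61.5) = 123

263 mol/s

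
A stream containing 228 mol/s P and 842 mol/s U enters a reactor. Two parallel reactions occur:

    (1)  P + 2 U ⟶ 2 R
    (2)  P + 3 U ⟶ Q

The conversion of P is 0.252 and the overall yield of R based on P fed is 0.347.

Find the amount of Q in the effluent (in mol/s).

Yield of R: 2ξ₁ / 228 = 0.347 → ξ₁ = 39.56 mol/s.
Conversion of P: 1ξ₁ + 1ξ₂ = 0.252 × 228 = 57.46 → ξ₂ = 17.9 mol/s.
Outlet amounts (n = n₀ + Σ ν·ξ):
  P: 228 − 1(39.56) − 1(17.9) = 170.5
  U: 842 − 2(39.56) − 3(17.9) = 709.2
  R: 0 + 2(39.56) = 79.12
  Q: 0 + 1(17.9) = 17.9

17.9 mol/s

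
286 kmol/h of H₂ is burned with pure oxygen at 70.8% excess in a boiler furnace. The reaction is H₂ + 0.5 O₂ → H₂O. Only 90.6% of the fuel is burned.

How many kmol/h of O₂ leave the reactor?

115 kmol/h

Stoichiometric O₂ = 0.5 × 286 = 143 kmol/h; O₂ fed = 143 × 1.708 = 244.2 kmol/h.
Fuel reacted = 0.906 × 286 → ξ = 259.1 kmol/h.
Outlet (n = n₀ + ν ξ):
  H₂: 286 − 1(259.1) = 26.88
  O₂: 244.2 − 0.5(259.1) = 114.7
  H₂O: 0 + 1(259.1) = 259.1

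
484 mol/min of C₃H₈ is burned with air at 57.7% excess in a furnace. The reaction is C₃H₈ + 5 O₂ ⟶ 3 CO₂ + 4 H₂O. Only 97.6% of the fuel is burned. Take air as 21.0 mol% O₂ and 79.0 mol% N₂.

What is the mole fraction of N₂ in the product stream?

0.751

Stoichiometric O₂ = 5 × 484 = 2420 mol/min; O₂ fed = 2420 × 1.577 = 3816 mol/min.
N₂ fed = 3816 × 79/21 = 14360 mol/min.
Fuel reacted = 0.976 × 484 → ξ = 472.4 mol/min.
Outlet (n = n₀ + ν ξ):
  C₃H₈: 484 − 1(472.4) = 11.62
  O₂: 3816 − 5(472.4) = 1454
  N₂: 14360 (inert)
  CO₂: 0 + 3(472.4) = 1417
  H₂O: 0 + 4(472.4) = 1890
Total out = 19130 mol/min; y_N₂ = 14360 / 19130 = 0.7505.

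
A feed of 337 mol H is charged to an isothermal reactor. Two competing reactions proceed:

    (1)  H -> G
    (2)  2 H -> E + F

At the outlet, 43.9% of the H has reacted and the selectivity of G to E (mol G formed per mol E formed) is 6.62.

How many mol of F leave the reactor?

17.2 mol

Conversion of H: H consumed = 0.439 × 337 = 147.9 mol = 1ξ₁ + 2ξ₂.
Selectivity: 1ξ₁ / (1ξ₂) = 6.62 → ξ₁ = 6.62 ξ₂.
Substitute: (1·6.62 + 2) ξ₂ = 147.9 → ξ₂ = 17.16 mol, ξ₁ = 113.6 mol.
Outlet amounts (n = n₀ + Σ ν·ξ):
  H: 337 − 1(113.6) − 2(17.16) = 189.1
  G: 0 + 1(113.6) = 113.6
  E: 0 + 1(17.16) = 17.16
  F: 0 + 1(17.16) = 17.16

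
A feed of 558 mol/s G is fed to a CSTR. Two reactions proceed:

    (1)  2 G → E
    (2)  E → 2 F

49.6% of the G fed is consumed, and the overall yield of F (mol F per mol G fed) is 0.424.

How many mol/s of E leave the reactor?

20.1 mol/s

Conversion of G: G consumed = 2ξ₁ = 0.496 × 558 → ξ₁ = 138.4 mol/s.
Yield of F: 2ξ₂ / 558 = 0.424 → ξ₂ = 118.3 mol/s.
Outlet amounts (n = n₀ + Σ ν·ξ):
  G: 558 − 2(138.4) = 281.2
  E: 0 + 1(138.4) − 1(118.3) = 20.09
  F: 0 + 2(118.3) = 236.6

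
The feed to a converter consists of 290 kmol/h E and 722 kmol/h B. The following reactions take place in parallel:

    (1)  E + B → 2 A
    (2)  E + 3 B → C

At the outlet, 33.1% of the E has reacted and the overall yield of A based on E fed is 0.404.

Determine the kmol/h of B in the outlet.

551 kmol/h

Yield of A: 2ξ₁ / 290 = 0.404 → ξ₁ = 58.58 kmol/h.
Conversion of E: 1ξ₁ + 1ξ₂ = 0.331 × 290 = 95.99 → ξ₂ = 37.41 kmol/h.
Outlet amounts (n = n₀ + Σ ν·ξ):
  E: 290 − 1(58.58) − 1(37.41) = 194
  B: 722 − 1(58.58) − 3(37.41) = 551.2
  A: 0 + 2(58.58) = 117.2
  C: 0 + 1(37.41) = 37.41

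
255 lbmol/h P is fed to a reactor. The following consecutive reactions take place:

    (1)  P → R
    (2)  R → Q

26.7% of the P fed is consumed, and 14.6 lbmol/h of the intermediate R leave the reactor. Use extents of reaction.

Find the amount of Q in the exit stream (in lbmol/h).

53.5 lbmol/h

Conversion of P: P consumed = 1ξ₁ = 0.267 × 255 → ξ₁ = 68.09 lbmol/h.
R balance: n_R = 0 + 1ξ₁ − 1ξ₂ = 14.6 → ξ₂ = (1·68.09 − 14.6)/1 = 53.49 lbmol/h.
Outlet amounts (n = n₀ + Σ ν·ξ):
  P: 255 − 1(68.09) = 186.9
  R: 0 + 1(68.09) − 1(53.49) = 14.6
  Q: 0 + 1(53.49) = 53.49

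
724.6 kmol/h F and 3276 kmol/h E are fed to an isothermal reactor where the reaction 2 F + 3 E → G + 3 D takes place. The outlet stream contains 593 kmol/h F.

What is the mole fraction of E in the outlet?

0.782

For F: n = n₀ − 2ξ → 593 = 724.6 − 2ξ, giving ξ = 65.8 kmol/h.
Outlet amounts (n = n₀ + ν ξ):
  F: 724.6 − 2(65.8) = 593
  E: 3276 − 3(65.8) = 3079
  G: 0 + 1(65.8) = 65.8
  D: 0 + 3(65.8) = 197.4
Total out = 3935 kmol/h; y_E = 3079 / 3935 = 0.7824.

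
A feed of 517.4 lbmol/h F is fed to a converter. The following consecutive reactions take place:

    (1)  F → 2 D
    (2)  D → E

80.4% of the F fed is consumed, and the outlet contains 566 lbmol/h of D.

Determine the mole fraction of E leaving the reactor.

Conversion of F: F consumed = 1ξ₁ = 0.804 × 517.4 → ξ₁ = 416 lbmol/h.
D balance: n_D = 0 + 2ξ₁ − 1ξ₂ = 566 → ξ₂ = (2·416 − 566)/1 = 266 lbmol/h.
Outlet amounts (n = n₀ + Σ ν·ξ):
  F: 517.4 − 1(416) = 101.4
  D: 0 + 2(416) − 1(266) = 566
  E: 0 + 1(266) = 266
Total out = 933.4 lbmol/h; y_E = 266 / 933.4 = 0.285.

0.285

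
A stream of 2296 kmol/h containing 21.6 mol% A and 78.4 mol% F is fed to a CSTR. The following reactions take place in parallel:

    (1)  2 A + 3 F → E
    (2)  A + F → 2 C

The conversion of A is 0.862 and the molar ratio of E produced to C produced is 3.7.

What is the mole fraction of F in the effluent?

0.784

Conversion of A: A consumed = 0.862 × 495.9 = 427.5 kmol/h = 2ξ₁ + 1ξ₂.
Selectivity: 1ξ₁ / (2ξ₂) = 3.7 → ξ₁ = 7.4 ξ₂.
Substitute: (2·7.4 + 1) ξ₂ = 427.5 → ξ₂ = 27.06 kmol/h, ξ₁ = 200.2 kmol/h.
Outlet amounts (n = n₀ + Σ ν·ξ):
  A: 495.9 − 2(200.2) − 1(27.06) = 68.44
  F: 1800 − 3(200.2) − 1(27.06) = 1172
  E: 0 + 1(200.2) = 200.2
  C: 0 + 2(27.06) = 54.11
Total out = 1495 kmol/h; y_F = 1172 / 1495 = 0.7841.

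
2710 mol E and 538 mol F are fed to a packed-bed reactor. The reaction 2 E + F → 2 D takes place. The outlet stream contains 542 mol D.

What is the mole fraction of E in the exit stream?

For D: n = n₀ + 2ξ → 542 = 0 + 2ξ, giving ξ = 271 mol.
Outlet amounts (n = n₀ + ν ξ):
  E: 2710 − 2(271) = 2168
  F: 538 − 1(271) = 267
  D: 0 + 2(271) = 542
Total out = 2977 mol; y_E = 2168 / 2977 = 0.7282.

0.728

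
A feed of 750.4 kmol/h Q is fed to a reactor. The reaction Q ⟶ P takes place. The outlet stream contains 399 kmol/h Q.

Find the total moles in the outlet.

750 kmol/h

For Q: n = n₀ − 1ξ → 399 = 750.4 − 1ξ, giving ξ = 351.4 kmol/h.
Outlet amounts (n = n₀ + ν ξ):
  Q: 750.4 − 1(351.4) = 399
  P: 0 + 1(351.4) = 351.4
Total out = 399 + 351.4 = 750.4 kmol/h.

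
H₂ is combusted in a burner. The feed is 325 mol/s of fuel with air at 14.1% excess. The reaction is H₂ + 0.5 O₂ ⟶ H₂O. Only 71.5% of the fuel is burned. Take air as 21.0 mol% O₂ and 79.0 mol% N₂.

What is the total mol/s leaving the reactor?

Stoichiometric O₂ = 0.5 × 325 = 162.5 mol/s; O₂ fed = 162.5 × 1.141 = 185.4 mol/s.
N₂ fed = 185.4 × 79/21 = 697.5 mol/s.
Fuel reacted = 0.715 × 325 → ξ = 232.4 mol/s.
Outlet (n = n₀ + ν ξ):
  H₂: 325 − 1(232.4) = 92.62
  O₂: 185.4 − 0.5(232.4) = 69.22
  N₂: 697.5 (inert)
  H₂O: 0 + 1(232.4) = 232.4
Total out = 92.62 + 69.22 + 697.5 + 232.4 = 1092 mol/s.

1090 mol/s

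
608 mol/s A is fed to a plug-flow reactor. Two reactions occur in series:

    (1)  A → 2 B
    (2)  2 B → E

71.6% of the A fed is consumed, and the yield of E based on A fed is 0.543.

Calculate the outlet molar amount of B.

210 mol/s

Conversion of A: A consumed = 1ξ₁ = 0.716 × 608 → ξ₁ = 435.3 mol/s.
Yield of E: 1ξ₂ / 608 = 0.543 → ξ₂ = 330.1 mol/s.
Outlet amounts (n = n₀ + Σ ν·ξ):
  A: 608 − 1(435.3) = 172.7
  B: 0 + 2(435.3) − 2(330.1) = 210.4
  E: 0 + 1(330.1) = 330.1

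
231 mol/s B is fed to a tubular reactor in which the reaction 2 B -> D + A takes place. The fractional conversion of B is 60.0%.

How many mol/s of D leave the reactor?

69.3 mol/s

B reacted = 0.6 × 231 = 138.6 mol/s; ν_B = −2, so ξ = 138.6/2 = 69.3 mol/s.
Outlet amounts (n = n₀ + ν ξ):
  B: 231 − 2(69.3) = 92.4
  D: 0 + 1(69.3) = 69.3
  A: 0 + 1(69.3) = 69.3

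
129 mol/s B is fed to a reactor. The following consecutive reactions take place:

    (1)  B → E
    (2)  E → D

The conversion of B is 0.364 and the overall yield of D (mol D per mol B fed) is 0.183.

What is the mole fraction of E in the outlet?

Conversion of B: B consumed = 1ξ₁ = 0.364 × 129 → ξ₁ = 46.96 mol/s.
Yield of D: 1ξ₂ / 129 = 0.183 → ξ₂ = 23.61 mol/s.
Outlet amounts (n = n₀ + Σ ν·ξ):
  B: 129 − 1(46.96) = 82.04
  E: 0 + 1(46.96) − 1(23.61) = 23.35
  D: 0 + 1(23.61) = 23.61
Total out = 129 mol/s; y_E = 23.35 / 129 = 0.181.

0.181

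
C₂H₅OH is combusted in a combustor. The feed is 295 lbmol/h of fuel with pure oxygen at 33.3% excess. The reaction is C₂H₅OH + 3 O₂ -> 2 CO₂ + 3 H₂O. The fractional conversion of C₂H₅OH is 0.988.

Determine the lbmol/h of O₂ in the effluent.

305 lbmol/h

Stoichiometric O₂ = 3 × 295 = 885 lbmol/h; O₂ fed = 885 × 1.333 = 1180 lbmol/h.
Fuel reacted = 0.988 × 295 → ξ = 291.5 lbmol/h.
Outlet (n = n₀ + ν ξ):
  C₂H₅OH: 295 − 1(291.5) = 3.54
  O₂: 1180 − 3(291.5) = 305.3
  CO₂: 0 + 2(291.5) = 582.9
  H₂O: 0 + 3(291.5) = 874.4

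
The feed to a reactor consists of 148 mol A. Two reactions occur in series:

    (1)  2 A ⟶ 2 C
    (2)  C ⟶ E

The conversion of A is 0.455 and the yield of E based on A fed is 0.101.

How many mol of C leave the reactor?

Conversion of A: A consumed = 2ξ₁ = 0.455 × 148 → ξ₁ = 33.67 mol.
Yield of E: 1ξ₂ / 148 = 0.101 → ξ₂ = 14.95 mol.
Outlet amounts (n = n₀ + Σ ν·ξ):
  A: 148 − 2(33.67) = 80.66
  C: 0 + 2(33.67) − 1(14.95) = 52.39
  E: 0 + 1(14.95) = 14.95

52.4 mol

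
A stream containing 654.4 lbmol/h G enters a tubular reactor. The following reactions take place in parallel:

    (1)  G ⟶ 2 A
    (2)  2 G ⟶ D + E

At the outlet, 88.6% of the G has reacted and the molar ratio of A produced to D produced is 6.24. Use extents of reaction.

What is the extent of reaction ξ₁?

ξ₁ = 353 lbmol/h

Conversion of G: G consumed = 0.886 × 654.4 = 579.8 lbmol/h = 1ξ₁ + 2ξ₂.
Selectivity: 2ξ₁ / (1ξ₂) = 6.24 → ξ₁ = 3.12 ξ₂.
Substitute: (1·3.12 + 2) ξ₂ = 579.8 → ξ₂ = 113.2 lbmol/h, ξ₁ = 353.3 lbmol/h.
Outlet amounts (n = n₀ + Σ ν·ξ):
  G: 654.4 − 1(353.3) − 2(113.2) = 74.6
  A: 0 + 2(353.3) = 706.6
  D: 0 + 1(113.2) = 113.2
  E: 0 + 1(113.2) = 113.2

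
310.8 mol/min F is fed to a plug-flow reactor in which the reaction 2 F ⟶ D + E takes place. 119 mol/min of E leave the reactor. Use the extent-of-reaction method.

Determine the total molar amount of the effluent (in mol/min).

311 mol/min

For E: n = n₀ + 1ξ → 119 = 0 + 1ξ, giving ξ = 119 mol/min.
Outlet amounts (n = n₀ + ν ξ):
  F: 310.8 − 2(119) = 72.8
  D: 0 + 1(119) = 119
  E: 0 + 1(119) = 119
Total out = 72.8 + 119 + 119 = 310.8 mol/min.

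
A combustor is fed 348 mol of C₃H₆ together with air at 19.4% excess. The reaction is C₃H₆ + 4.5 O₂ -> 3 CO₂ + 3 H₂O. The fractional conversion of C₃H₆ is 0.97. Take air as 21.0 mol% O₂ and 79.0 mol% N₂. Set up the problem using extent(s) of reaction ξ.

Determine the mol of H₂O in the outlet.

1010 mol

Stoichiometric O₂ = 4.5 × 348 = 1566 mol; O₂ fed = 1566 × 1.194 = 1870 mol.
N₂ fed = 1870 × 79/21 = 7034 mol.
Fuel reacted = 0.97 × 348 → ξ = 337.6 mol.
Outlet (n = n₀ + ν ξ):
  C₃H₆: 348 − 1(337.6) = 10.44
  O₂: 1870 − 4.5(337.6) = 350.8
  N₂: 7034 (inert)
  CO₂: 0 + 3(337.6) = 1013
  H₂O: 0 + 3(337.6) = 1013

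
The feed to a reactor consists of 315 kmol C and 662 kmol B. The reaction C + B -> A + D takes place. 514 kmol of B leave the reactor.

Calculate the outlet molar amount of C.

For B: n = n₀ − 1ξ → 514 = 662 − 1ξ, giving ξ = 148 kmol.
Outlet amounts (n = n₀ + ν ξ):
  C: 315 − 1(148) = 167
  B: 662 − 1(148) = 514
  A: 0 + 1(148) = 148
  D: 0 + 1(148) = 148

167 kmol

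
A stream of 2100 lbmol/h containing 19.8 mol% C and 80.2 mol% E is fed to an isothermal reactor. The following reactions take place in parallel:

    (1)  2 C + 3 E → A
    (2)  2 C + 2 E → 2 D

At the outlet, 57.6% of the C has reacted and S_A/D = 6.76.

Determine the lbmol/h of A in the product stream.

112 lbmol/h

Conversion of C: C consumed = 0.576 × 415.8 = 239.5 lbmol/h = 2ξ₁ + 2ξ₂.
Selectivity: 1ξ₁ / (2ξ₂) = 6.76 → ξ₁ = 13.52 ξ₂.
Substitute: (2·13.52 + 2) ξ₂ = 239.5 → ξ₂ = 8.247 lbmol/h, ξ₁ = 111.5 lbmol/h.
Outlet amounts (n = n₀ + Σ ν·ξ):
  C: 415.8 − 2(111.5) − 2(8.247) = 176.3
  E: 1684 − 3(111.5) − 2(8.247) = 1333
  A: 0 + 1(111.5) = 111.5
  D: 0 + 2(8.247) = 16.49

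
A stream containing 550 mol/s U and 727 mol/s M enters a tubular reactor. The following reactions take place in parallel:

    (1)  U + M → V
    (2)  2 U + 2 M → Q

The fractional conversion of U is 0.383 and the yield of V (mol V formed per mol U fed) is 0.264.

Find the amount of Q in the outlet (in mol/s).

32.7 mol/s

Yield of V: 1ξ₁ / 550 = 0.264 → ξ₁ = 145.2 mol/s.
Conversion of U: 1ξ₁ + 2ξ₂ = 0.383 × 550 = 210.7 → ξ₂ = 32.72 mol/s.
Outlet amounts (n = n₀ + Σ ν·ξ):
  U: 550 − 1(145.2) − 2(32.72) = 339.4
  M: 727 − 1(145.2) − 2(32.72) = 516.4
  V: 0 + 1(145.2) = 145.2
  Q: 0 + 1(32.72) = 32.72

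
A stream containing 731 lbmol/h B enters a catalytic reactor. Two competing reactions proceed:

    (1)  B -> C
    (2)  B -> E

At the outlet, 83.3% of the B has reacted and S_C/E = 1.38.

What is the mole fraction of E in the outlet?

0.35

Conversion of B: B consumed = 0.833 × 731 = 608.9 lbmol/h = 1ξ₁ + 1ξ₂.
Selectivity: 1ξ₁ / (1ξ₂) = 1.38 → ξ₁ = 1.38 ξ₂.
Substitute: (1·1.38 + 1) ξ₂ = 608.9 → ξ₂ = 255.9 lbmol/h, ξ₁ = 353.1 lbmol/h.
Outlet amounts (n = n₀ + Σ ν·ξ):
  B: 731 − 1(353.1) − 1(255.9) = 122.1
  C: 0 + 1(353.1) = 353.1
  E: 0 + 1(255.9) = 255.9
Total out = 731 lbmol/h; y_E = 255.9 / 731 = 0.35.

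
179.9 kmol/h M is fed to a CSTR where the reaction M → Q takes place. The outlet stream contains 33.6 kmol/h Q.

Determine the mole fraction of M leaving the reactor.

For Q: n = n₀ + 1ξ → 33.6 = 0 + 1ξ, giving ξ = 33.6 kmol/h.
Outlet amounts (n = n₀ + ν ξ):
  M: 179.9 − 1(33.6) = 146.3
  Q: 0 + 1(33.6) = 33.6
Total out = 179.9 kmol/h; y_M = 146.3 / 179.9 = 0.8132.

0.813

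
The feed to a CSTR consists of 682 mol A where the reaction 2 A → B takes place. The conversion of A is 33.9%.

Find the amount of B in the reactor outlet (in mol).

116 mol

A reacted = 0.339 × 682 = 231.2 mol; ν_A = −2, so ξ = 231.2/2 = 115.6 mol.
Outlet amounts (n = n₀ + ν ξ):
  A: 682 − 2(115.6) = 450.8
  B: 0 + 1(115.6) = 115.6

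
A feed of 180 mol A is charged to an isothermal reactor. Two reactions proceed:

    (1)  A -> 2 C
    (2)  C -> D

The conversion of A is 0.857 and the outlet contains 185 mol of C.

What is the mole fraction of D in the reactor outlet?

0.37

Conversion of A: A consumed = 1ξ₁ = 0.857 × 180 → ξ₁ = 154.3 mol.
C balance: n_C = 0 + 2ξ₁ − 1ξ₂ = 185 → ξ₂ = (2·154.3 − 185)/1 = 123.5 mol.
Outlet amounts (n = n₀ + Σ ν·ξ):
  A: 180 − 1(154.3) = 25.74
  C: 0 + 2(154.3) − 1(123.5) = 185
  D: 0 + 1(123.5) = 123.5
Total out = 334.3 mol; y_D = 123.5 / 334.3 = 0.3695.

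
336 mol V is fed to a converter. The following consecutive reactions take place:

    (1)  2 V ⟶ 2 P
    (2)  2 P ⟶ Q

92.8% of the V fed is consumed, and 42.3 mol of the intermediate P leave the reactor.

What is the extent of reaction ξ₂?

ξ₂ = 135 mol

Conversion of V: V consumed = 2ξ₁ = 0.928 × 336 → ξ₁ = 155.9 mol.
P balance: n_P = 0 + 2ξ₁ − 2ξ₂ = 42.3 → ξ₂ = (2·155.9 − 42.3)/2 = 134.8 mol.
Outlet amounts (n = n₀ + Σ ν·ξ):
  V: 336 − 2(155.9) = 24.19
  P: 0 + 2(155.9) − 2(134.8) = 42.3
  Q: 0 + 1(134.8) = 134.8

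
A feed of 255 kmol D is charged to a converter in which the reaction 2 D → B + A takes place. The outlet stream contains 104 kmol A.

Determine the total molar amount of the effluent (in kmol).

For A: n = n₀ + 1ξ → 104 = 0 + 1ξ, giving ξ = 104 kmol.
Outlet amounts (n = n₀ + ν ξ):
  D: 255 − 2(104) = 47
  B: 0 + 1(104) = 104
  A: 0 + 1(104) = 104
Total out = 47 + 104 + 104 = 255 kmol.

255 kmol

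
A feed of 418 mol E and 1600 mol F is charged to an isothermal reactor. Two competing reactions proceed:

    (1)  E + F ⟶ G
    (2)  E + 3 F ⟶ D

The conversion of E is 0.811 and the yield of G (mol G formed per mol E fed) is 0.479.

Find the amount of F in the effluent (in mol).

983 mol

Yield of G: 1ξ₁ / 418 = 0.479 → ξ₁ = 200.2 mol.
Conversion of E: 1ξ₁ + 1ξ₂ = 0.811 × 418 = 339 → ξ₂ = 138.8 mol.
Outlet amounts (n = n₀ + Σ ν·ξ):
  E: 418 − 1(200.2) − 1(138.8) = 79
  F: 1600 − 1(200.2) − 3(138.8) = 983.4
  G: 0 + 1(200.2) = 200.2
  D: 0 + 1(138.8) = 138.8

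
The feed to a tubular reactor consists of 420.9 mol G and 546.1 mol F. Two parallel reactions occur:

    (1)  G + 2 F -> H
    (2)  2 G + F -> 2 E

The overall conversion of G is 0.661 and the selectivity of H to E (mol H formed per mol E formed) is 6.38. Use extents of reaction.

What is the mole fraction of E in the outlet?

Conversion of G: G consumed = 0.661 × 420.9 = 278.2 mol = 1ξ₁ + 2ξ₂.
Selectivity: 1ξ₁ / (2ξ₂) = 6.38 → ξ₁ = 12.76 ξ₂.
Substitute: (1·12.76 + 2) ξ₂ = 278.2 → ξ₂ = 18.85 mol, ξ₁ = 240.5 mol.
Outlet amounts (n = n₀ + Σ ν·ξ):
  G: 420.9 − 1(240.5) − 2(18.85) = 142.7
  F: 546.1 − 2(240.5) − 1(18.85) = 46.22
  H: 0 + 1(240.5) = 240.5
  E: 0 + 2(18.85) = 37.7
Total out = 467.1 mol; y_E = 37.7 / 467.1 = 0.0807.

0.0807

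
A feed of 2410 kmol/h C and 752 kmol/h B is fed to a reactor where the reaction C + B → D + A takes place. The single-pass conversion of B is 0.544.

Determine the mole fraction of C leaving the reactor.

0.633

B reacted = 0.544 × 752 = 409.1 kmol/h; ν_B = −1, so ξ = 409.1/1 = 409.1 kmol/h.
Outlet amounts (n = n₀ + ν ξ):
  C: 2410 − 1(409.1) = 2001
  B: 752 − 1(409.1) = 342.9
  D: 0 + 1(409.1) = 409.1
  A: 0 + 1(409.1) = 409.1
Total out = 3162 kmol/h; y_C = 2001 / 3162 = 0.6328.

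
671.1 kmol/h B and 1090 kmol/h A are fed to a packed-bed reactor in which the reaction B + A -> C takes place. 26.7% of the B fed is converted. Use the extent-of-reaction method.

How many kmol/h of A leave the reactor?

911 kmol/h

B reacted = 0.267 × 671.1 = 179.2 kmol/h; ν_B = −1, so ξ = 179.2/1 = 179.2 kmol/h.
Outlet amounts (n = n₀ + ν ξ):
  B: 671.1 − 1(179.2) = 491.9
  A: 1090 − 1(179.2) = 910.8
  C: 0 + 1(179.2) = 179.2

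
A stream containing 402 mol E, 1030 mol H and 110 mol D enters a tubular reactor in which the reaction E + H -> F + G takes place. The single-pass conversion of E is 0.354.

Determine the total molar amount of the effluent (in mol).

1540 mol

E reacted = 0.354 × 402 = 142.3 mol; ν_E = −1, so ξ = 142.3/1 = 142.3 mol.
Outlet amounts (n = n₀ + ν ξ):
  E: 402 − 1(142.3) = 259.7
  H: 1030 − 1(142.3) = 887.7
  F: 0 + 1(142.3) = 142.3
  G: 0 + 1(142.3) = 142.3
  D: 110 (inert)
Total out = 259.7 + 887.7 + 142.3 + 142.3 + 110 = 1542 mol.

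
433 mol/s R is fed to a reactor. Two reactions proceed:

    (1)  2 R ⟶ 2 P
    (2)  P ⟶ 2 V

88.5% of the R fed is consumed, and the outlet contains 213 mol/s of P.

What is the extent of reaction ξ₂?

ξ₂ = 170 mol/s

Conversion of R: R consumed = 2ξ₁ = 0.885 × 433 → ξ₁ = 191.6 mol/s.
P balance: n_P = 0 + 2ξ₁ − 1ξ₂ = 213 → ξ₂ = (2·191.6 − 213)/1 = 170.2 mol/s.
Outlet amounts (n = n₀ + Σ ν·ξ):
  R: 433 − 2(191.6) = 49.8
  P: 0 + 2(191.6) − 1(170.2) = 213
  V: 0 + 2(170.2) = 340.4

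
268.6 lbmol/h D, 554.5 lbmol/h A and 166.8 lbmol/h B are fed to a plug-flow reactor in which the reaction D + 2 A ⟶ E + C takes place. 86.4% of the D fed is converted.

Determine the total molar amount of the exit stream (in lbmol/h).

D reacted = 0.864 × 268.6 = 232.1 lbmol/h; ν_D = −1, so ξ = 232.1/1 = 232.1 lbmol/h.
Outlet amounts (n = n₀ + ν ξ):
  D: 268.6 − 1(232.1) = 36.53
  A: 554.5 − 2(232.1) = 90.36
  E: 0 + 1(232.1) = 232.1
  C: 0 + 1(232.1) = 232.1
  B: 166.8 (inert)
Total out = 36.53 + 90.36 + 232.1 + 232.1 + 166.8 = 757.8 lbmol/h.

758 lbmol/h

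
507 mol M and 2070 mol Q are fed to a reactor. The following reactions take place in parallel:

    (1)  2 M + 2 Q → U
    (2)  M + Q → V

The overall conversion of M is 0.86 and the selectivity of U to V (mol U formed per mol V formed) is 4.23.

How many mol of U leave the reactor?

Conversion of M: M consumed = 0.86 × 507 = 436 mol = 2ξ₁ + 1ξ₂.
Selectivity: 1ξ₁ / (1ξ₂) = 4.23 → ξ₁ = 4.23 ξ₂.
Substitute: (2·4.23 + 1) ξ₂ = 436 → ξ₂ = 46.09 mol, ξ₁ = 195 mol.
Outlet amounts (n = n₀ + Σ ν·ξ):
  M: 507 − 2(195) − 1(46.09) = 70.98
  Q: 2070 − 2(195) − 1(46.09) = 1634
  U: 0 + 1(195) = 195
  V: 0 + 1(46.09) = 46.09

195 mol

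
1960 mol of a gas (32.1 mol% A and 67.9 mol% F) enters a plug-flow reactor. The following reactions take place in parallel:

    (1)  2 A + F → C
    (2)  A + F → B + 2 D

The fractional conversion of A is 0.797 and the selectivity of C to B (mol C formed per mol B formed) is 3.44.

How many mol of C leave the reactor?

219 mol

Conversion of A: A consumed = 0.797 × 629.2 = 501.4 mol = 2ξ₁ + 1ξ₂.
Selectivity: 1ξ₁ / (1ξ₂) = 3.44 → ξ₁ = 3.44 ξ₂.
Substitute: (2·3.44 + 1) ξ₂ = 501.4 → ξ₂ = 63.63 mol, ξ₁ = 218.9 mol.
Outlet amounts (n = n₀ + Σ ν·ξ):
  A: 629.2 − 2(218.9) − 1(63.63) = 127.7
  F: 1331 − 1(218.9) − 1(63.63) = 1048
  C: 0 + 1(218.9) = 218.9
  B: 0 + 1(63.63) = 63.63
  D: 0 + 2(63.63) = 127.3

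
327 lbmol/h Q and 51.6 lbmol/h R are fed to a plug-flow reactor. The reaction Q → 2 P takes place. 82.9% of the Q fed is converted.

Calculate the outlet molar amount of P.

Q reacted = 0.829 × 327 = 271.1 lbmol/h; ν_Q = −1, so ξ = 271.1/1 = 271.1 lbmol/h.
Outlet amounts (n = n₀ + ν ξ):
  Q: 327 − 1(271.1) = 55.92
  P: 0 + 2(271.1) = 542.2
  R: 51.6 (inert)

542 lbmol/h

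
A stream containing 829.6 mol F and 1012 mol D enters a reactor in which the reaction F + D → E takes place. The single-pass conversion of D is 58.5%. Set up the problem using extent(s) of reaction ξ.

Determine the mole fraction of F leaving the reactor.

D reacted = 0.585 × 1012 = 592 mol; ν_D = −1, so ξ = 592/1 = 592 mol.
Outlet amounts (n = n₀ + ν ξ):
  F: 829.6 − 1(592) = 237.6
  D: 1012 − 1(592) = 420
  E: 0 + 1(592) = 592
Total out = 1250 mol; y_F = 237.6 / 1250 = 0.1901.

0.19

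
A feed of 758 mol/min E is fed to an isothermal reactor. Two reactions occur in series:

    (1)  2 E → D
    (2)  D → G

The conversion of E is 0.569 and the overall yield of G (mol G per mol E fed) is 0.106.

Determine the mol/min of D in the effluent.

135 mol/min

Conversion of E: E consumed = 2ξ₁ = 0.569 × 758 → ξ₁ = 215.7 mol/min.
Yield of G: 1ξ₂ / 758 = 0.106 → ξ₂ = 80.35 mol/min.
Outlet amounts (n = n₀ + Σ ν·ξ):
  E: 758 − 2(215.7) = 326.7
  D: 0 + 1(215.7) − 1(80.35) = 135.3
  G: 0 + 1(80.35) = 80.35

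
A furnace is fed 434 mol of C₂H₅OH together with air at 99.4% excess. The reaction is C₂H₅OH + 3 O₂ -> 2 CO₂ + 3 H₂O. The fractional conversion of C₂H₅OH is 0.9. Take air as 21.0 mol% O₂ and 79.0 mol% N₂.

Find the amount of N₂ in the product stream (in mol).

Stoichiometric O₂ = 3 × 434 = 1302 mol; O₂ fed = 1302 × 1.994 = 2596 mol.
N₂ fed = 2596 × 79/21 = 9767 mol.
Fuel reacted = 0.9 × 434 → ξ = 390.6 mol.
Outlet (n = n₀ + ν ξ):
  C₂H₅OH: 434 − 1(390.6) = 43.4
  O₂: 2596 − 3(390.6) = 1424
  N₂: 9767 (inert)
  CO₂: 0 + 2(390.6) = 781.2
  H₂O: 0 + 3(390.6) = 1172

9770 mol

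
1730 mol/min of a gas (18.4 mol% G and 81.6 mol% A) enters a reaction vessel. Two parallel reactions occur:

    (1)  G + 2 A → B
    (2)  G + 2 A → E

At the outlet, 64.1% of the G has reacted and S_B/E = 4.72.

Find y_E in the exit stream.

0.027

Conversion of G: G consumed = 0.641 × 318.3 = 204 mol/min = 1ξ₁ + 1ξ₂.
Selectivity: 1ξ₁ / (1ξ₂) = 4.72 → ξ₁ = 4.72 ξ₂.
Substitute: (1·4.72 + 1) ξ₂ = 204 → ξ₂ = 35.67 mol/min, ξ₁ = 168.4 mol/min.
Outlet amounts (n = n₀ + Σ ν·ξ):
  G: 318.3 − 1(168.4) − 1(35.67) = 114.3
  A: 1412 − 2(168.4) − 2(35.67) = 1004
  B: 0 + 1(168.4) = 168.4
  E: 0 + 1(35.67) = 35.67
Total out = 1322 mol/min; y_E = 35.67 / 1322 = 0.02699.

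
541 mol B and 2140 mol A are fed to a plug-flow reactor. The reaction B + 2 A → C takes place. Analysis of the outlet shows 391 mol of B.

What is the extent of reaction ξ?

For B: n = n₀ − 1ξ → 391 = 541 − 1ξ, giving ξ = 150 mol.
Outlet amounts (n = n₀ + ν ξ):
  B: 541 − 1(150) = 391
  A: 2140 − 2(150) = 1840
  C: 0 + 1(150) = 150

ξ = 150 mol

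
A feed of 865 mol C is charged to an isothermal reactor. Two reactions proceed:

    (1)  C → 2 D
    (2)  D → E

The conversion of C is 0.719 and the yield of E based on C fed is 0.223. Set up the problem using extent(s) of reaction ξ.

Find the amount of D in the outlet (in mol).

Conversion of C: C consumed = 1ξ₁ = 0.719 × 865 → ξ₁ = 621.9 mol.
Yield of E: 1ξ₂ / 865 = 0.223 → ξ₂ = 192.9 mol.
Outlet amounts (n = n₀ + Σ ν·ξ):
  C: 865 − 1(621.9) = 243.1
  D: 0 + 2(621.9) − 1(192.9) = 1051
  E: 0 + 1(192.9) = 192.9

1050 mol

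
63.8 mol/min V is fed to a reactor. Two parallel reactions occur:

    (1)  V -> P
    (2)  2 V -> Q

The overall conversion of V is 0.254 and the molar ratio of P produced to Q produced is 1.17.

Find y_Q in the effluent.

0.0871

Conversion of V: V consumed = 0.254 × 63.8 = 16.21 mol/min = 1ξ₁ + 2ξ₂.
Selectivity: 1ξ₁ / (1ξ₂) = 1.17 → ξ₁ = 1.17 ξ₂.
Substitute: (1·1.17 + 2) ξ₂ = 16.21 → ξ₂ = 5.112 mol/min, ξ₁ = 5.981 mol/min.
Outlet amounts (n = n₀ + Σ ν·ξ):
  V: 63.8 − 1(5.981) − 2(5.112) = 47.59
  P: 0 + 1(5.981) = 5.981
  Q: 0 + 1(5.112) = 5.112
Total out = 58.69 mol/min; y_Q = 5.112 / 58.69 = 0.08711.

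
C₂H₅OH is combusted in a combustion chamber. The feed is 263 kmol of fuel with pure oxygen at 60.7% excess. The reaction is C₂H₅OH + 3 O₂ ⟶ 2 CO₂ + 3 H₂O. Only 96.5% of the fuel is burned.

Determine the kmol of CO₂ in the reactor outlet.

508 kmol

Stoichiometric O₂ = 3 × 263 = 789 kmol; O₂ fed = 789 × 1.607 = 1268 kmol.
Fuel reacted = 0.965 × 263 → ξ = 253.8 kmol.
Outlet (n = n₀ + ν ξ):
  C₂H₅OH: 263 − 1(253.8) = 9.205
  O₂: 1268 − 3(253.8) = 506.5
  CO₂: 0 + 2(253.8) = 507.6
  H₂O: 0 + 3(253.8) = 761.4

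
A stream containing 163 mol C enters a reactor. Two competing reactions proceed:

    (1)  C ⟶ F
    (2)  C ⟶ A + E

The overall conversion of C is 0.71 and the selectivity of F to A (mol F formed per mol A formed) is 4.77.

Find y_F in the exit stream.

0.523

Conversion of C: C consumed = 0.71 × 163 = 115.7 mol = 1ξ₁ + 1ξ₂.
Selectivity: 1ξ₁ / (1ξ₂) = 4.77 → ξ₁ = 4.77 ξ₂.
Substitute: (1·4.77 + 1) ξ₂ = 115.7 → ξ₂ = 20.06 mol, ξ₁ = 95.67 mol.
Outlet amounts (n = n₀ + Σ ν·ξ):
  C: 163 − 1(95.67) − 1(20.06) = 47.27
  F: 0 + 1(95.67) = 95.67
  A: 0 + 1(20.06) = 20.06
  E: 0 + 1(20.06) = 20.06
Total out = 183.1 mol; y_F = 95.67 / 183.1 = 0.5226.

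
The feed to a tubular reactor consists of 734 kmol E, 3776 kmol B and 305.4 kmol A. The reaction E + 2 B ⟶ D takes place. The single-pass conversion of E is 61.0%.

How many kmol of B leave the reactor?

2880 kmol

E reacted = 0.61 × 734 = 447.7 kmol; ν_E = −1, so ξ = 447.7/1 = 447.7 kmol.
Outlet amounts (n = n₀ + ν ξ):
  E: 734 − 1(447.7) = 286.3
  B: 3776 − 2(447.7) = 2881
  D: 0 + 1(447.7) = 447.7
  A: 305.4 (inert)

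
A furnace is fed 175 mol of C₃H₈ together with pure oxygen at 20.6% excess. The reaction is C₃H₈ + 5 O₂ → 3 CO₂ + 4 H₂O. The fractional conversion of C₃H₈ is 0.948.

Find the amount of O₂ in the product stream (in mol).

Stoichiometric O₂ = 5 × 175 = 875 mol; O₂ fed = 875 × 1.206 = 1055 mol.
Fuel reacted = 0.948 × 175 → ξ = 165.9 mol.
Outlet (n = n₀ + ν ξ):
  C₃H₈: 175 − 1(165.9) = 9.1
  O₂: 1055 − 5(165.9) = 225.8
  CO₂: 0 + 3(165.9) = 497.7
  H₂O: 0 + 4(165.9) = 663.6

226 mol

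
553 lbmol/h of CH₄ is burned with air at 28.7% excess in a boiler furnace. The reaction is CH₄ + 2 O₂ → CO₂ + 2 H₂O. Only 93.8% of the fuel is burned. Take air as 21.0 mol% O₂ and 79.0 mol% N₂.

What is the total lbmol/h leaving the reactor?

Stoichiometric O₂ = 2 × 553 = 1106 lbmol/h; O₂ fed = 1106 × 1.287 = 1423 lbmol/h.
N₂ fed = 1423 × 79/21 = 5355 lbmol/h.
Fuel reacted = 0.938 × 553 → ξ = 518.7 lbmol/h.
Outlet (n = n₀ + ν ξ):
  CH₄: 553 − 1(518.7) = 34.29
  O₂: 1423 − 2(518.7) = 386
  N₂: 5355 (inert)
  CO₂: 0 + 1(518.7) = 518.7
  H₂O: 0 + 2(518.7) = 1037
Total out = 34.29 + 386 + 5355 + 518.7 + 1037 = 7331 lbmol/h.

7330 lbmol/h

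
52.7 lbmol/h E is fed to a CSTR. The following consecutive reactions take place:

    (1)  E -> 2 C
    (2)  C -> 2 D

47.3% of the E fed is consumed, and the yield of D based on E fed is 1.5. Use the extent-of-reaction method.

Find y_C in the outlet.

Conversion of E: E consumed = 1ξ₁ = 0.473 × 52.7 → ξ₁ = 24.93 lbmol/h.
Yield of D: 2ξ₂ / 52.7 = 1.5 → ξ₂ = 39.53 lbmol/h.
Outlet amounts (n = n₀ + Σ ν·ξ):
  E: 52.7 − 1(24.93) = 27.77
  C: 0 + 2(24.93) − 1(39.53) = 10.33
  D: 0 + 2(39.53) = 79.05
Total out = 117.2 lbmol/h; y_C = 10.33 / 117.2 = 0.08817.

0.0882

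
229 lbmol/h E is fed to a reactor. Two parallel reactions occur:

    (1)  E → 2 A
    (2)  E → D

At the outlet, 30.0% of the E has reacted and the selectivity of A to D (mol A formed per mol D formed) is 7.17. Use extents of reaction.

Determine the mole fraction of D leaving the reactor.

0.053

Conversion of E: E consumed = 0.3 × 229 = 68.7 lbmol/h = 1ξ₁ + 1ξ₂.
Selectivity: 2ξ₁ / (1ξ₂) = 7.17 → ξ₁ = 3.585 ξ₂.
Substitute: (1·3.585 + 1) ξ₂ = 68.7 → ξ₂ = 14.98 lbmol/h, ξ₁ = 53.72 lbmol/h.
Outlet amounts (n = n₀ + Σ ν·ξ):
  E: 229 − 1(53.72) − 1(14.98) = 160.3
  A: 0 + 2(53.72) = 107.4
  D: 0 + 1(14.98) = 14.98
Total out = 282.7 lbmol/h; y_D = 14.98 / 282.7 = 0.053.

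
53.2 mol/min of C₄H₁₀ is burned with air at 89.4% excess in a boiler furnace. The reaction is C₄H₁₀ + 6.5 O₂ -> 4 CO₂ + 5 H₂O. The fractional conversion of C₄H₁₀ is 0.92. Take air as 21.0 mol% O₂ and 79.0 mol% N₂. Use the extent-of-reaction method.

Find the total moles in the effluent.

Stoichiometric O₂ = 6.5 × 53.2 = 345.8 mol/min; O₂ fed = 345.8 × 1.894 = 654.9 mol/min.
N₂ fed = 654.9 × 79/21 = 2464 mol/min.
Fuel reacted = 0.92 × 53.2 → ξ = 48.94 mol/min.
Outlet (n = n₀ + ν ξ):
  C₄H₁₀: 53.2 − 1(48.94) = 4.256
  O₂: 654.9 − 6.5(48.94) = 336.8
  N₂: 2464 (inert)
  CO₂: 0 + 4(48.94) = 195.8
  H₂O: 0 + 5(48.94) = 244.7
Total out = 4.256 + 336.8 + 2464 + 195.8 + 244.7 = 3245 mol/min.

3250 mol/min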